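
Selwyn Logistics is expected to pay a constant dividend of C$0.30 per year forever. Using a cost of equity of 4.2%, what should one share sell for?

Zero-growth DDM (perpetuity): P₀ = D/r = 0.30 / 0.042 = 7.1429

C$7.14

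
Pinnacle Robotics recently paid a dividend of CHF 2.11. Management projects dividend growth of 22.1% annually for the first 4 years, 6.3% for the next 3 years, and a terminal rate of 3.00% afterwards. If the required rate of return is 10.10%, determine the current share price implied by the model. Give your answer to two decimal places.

Three-stage DDM. Project D₁…D_7; terminal Gordon value at t=7 with g = 0.03; discount at r = 0.101.
D_1 = 2.5763
D_2 = 3.1457
D_3 = 3.8409
D_4 = 4.6897
D_5 = 4.9852
D_6 = 5.2992
D_7 = 5.6331
TV_7 = 5.8021/(0.101−0.03) = 81.7191
P₀ = Σ Dₜ/(1+r)ᵗ + TV_7/(1+r)^7 = 61.6020

CHF 61.60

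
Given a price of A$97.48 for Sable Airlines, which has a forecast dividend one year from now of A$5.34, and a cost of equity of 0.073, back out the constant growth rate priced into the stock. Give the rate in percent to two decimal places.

1.82%

From P₀ = D₁/(r − g), the implied growth is g = r − D₁/P₀.
g = 0.073 − 5.34/97.48 = 0.073 − 0.05478 = 0.01822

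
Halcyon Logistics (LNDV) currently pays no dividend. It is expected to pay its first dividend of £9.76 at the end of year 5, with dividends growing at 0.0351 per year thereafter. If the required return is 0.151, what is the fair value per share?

Deferred-dividend DDM. At t=4 the remaining stream is a growing perpetuity with first payment D_5 = 9.76.
V_4 = D_5/(r−g) = 9.76/(0.151−0.0351) = 84.2105
P₀ = V_4/(1+r)^4 = 84.2105/(1+0.151)^4 = 47.9805

£47.98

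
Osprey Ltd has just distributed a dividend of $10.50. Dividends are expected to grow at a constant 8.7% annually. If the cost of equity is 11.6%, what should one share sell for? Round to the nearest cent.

$393.57

Gordon growth model: P₀ = D₁/(r − g). D₁ = 10.50 × (1 + 0.087) = 11.4135.
P₀ = 11.4135 / (0.116 − 0.087) = 11.4135 / 0.029 = 393.5690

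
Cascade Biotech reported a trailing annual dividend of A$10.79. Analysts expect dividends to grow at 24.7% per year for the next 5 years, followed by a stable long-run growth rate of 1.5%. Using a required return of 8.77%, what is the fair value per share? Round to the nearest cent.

A$381.18

Two-stage DDM. Project D₁…D_5 at 0.247, terminal growth 0.015, discount at r = 0.0877.
D_1 = 13.4551
D_2 = 16.7785
D_3 = 20.9228
D_4 = 26.0908
D_5 = 32.5352
Terminal value at t=5: TV = D_6/(r−g) = 33.0232/(0.0877−0.015) = 454.2400
P₀ = 13.4551/(1+0.0877)^1 + 16.7785/(1+0.0877)^2 + 20.9228/(1+0.0877)^3 + 26.0908/(1+0.0877)^4 + 32.5352/(1+0.0877)^5 + 454.2400/(1+0.0877)^5 = 381.1810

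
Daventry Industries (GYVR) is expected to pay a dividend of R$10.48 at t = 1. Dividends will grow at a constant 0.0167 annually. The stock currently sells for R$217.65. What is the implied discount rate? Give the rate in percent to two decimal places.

6.49%

Rearranging the constant-growth DDM: r = D₁/P₀ + g.
r = 10.4800 / 217.65 + 0.0167 = 0.04815 + 0.0167 = 0.06485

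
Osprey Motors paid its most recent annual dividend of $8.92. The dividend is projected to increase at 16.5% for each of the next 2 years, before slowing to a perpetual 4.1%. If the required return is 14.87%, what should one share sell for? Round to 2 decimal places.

Two-stage DDM. Project D₁…D_2 at 0.165, terminal growth 0.041, discount at r = 0.1487.
D_1 = 10.3918
D_2 = 12.1064
Terminal value at t=2: TV = D_3/(r−g) = 12.6028/(0.1487−0.041) = 117.0177
P₀ = 10.3918/(1+0.1487)^1 + 12.1064/(1+0.1487)^2 + 117.0177/(1+0.1487)^2 = 106.9041

$106.90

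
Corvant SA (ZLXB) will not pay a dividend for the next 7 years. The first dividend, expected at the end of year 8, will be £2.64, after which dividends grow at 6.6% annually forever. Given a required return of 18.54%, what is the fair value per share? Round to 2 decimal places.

£6.72

Deferred-dividend DDM. At t=7 the remaining stream is a growing perpetuity with first payment D_8 = 2.64.
V_7 = D_8/(r−g) = 2.64/(0.1854−0.066) = 22.1106
P₀ = V_7/(1+r)^7 = 22.1106/(1+0.1854)^7 = 6.7227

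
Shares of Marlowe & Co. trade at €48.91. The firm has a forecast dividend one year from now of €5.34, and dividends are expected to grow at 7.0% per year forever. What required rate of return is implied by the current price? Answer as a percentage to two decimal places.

17.92%

Rearranging the constant-growth DDM: r = D₁/P₀ + g.
r = 5.3400 / 48.91 + 0.07 = 0.10918 + 0.07 = 0.17918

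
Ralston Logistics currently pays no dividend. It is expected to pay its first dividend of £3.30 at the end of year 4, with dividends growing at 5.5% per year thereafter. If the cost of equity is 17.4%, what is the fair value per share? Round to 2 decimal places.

£17.14

Deferred-dividend DDM. At t=3 the remaining stream is a growing perpetuity with first payment D_4 = 3.30.
V_3 = D_4/(r−g) = 3.30/(0.174−0.055) = 27.7311
P₀ = V_3/(1+r)^3 = 27.7311/(1+0.174)^3 = 17.1381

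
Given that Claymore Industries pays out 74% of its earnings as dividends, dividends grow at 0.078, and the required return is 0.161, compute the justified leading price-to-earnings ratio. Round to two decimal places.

Justified leading P/E = b/(r−g) = 0.74/(0.161−0.078) = 8.9157

8.92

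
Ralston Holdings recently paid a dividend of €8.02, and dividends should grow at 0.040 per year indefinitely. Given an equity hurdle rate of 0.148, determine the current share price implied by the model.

Gordon growth model: P₀ = D₁/(r − g). D₁ = 8.02 × (1 + 0.04) = 8.3408.
P₀ = 8.3408 / (0.148 − 0.04) = 8.3408 / 0.108 = 77.2296

€77.23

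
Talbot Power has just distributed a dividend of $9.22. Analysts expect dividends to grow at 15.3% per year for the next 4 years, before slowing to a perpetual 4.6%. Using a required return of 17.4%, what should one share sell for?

Two-stage DDM. Project D₁…D_4 at 0.153, terminal growth 0.046, discount at r = 0.174.
D_1 = 10.6307
D_2 = 12.2572
D_3 = 14.1325
D_4 = 16.2948
Terminal value at t=4: TV = D_5/(r−g) = 17.0443/(0.174−0.046) = 133.1588
P₀ = 10.6307/(1+0.174)^1 + 12.2572/(1+0.174)^2 + 14.1325/(1+0.174)^3 + 16.2948/(1+0.174)^4 + 133.1588/(1+0.174)^4 = 105.3567

$105.36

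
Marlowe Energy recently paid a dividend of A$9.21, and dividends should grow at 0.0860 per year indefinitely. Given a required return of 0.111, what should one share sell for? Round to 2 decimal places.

A$400.08

Gordon growth model: P₀ = D₁/(r − g). D₁ = 9.21 × (1 + 0.086) = 10.0021.
P₀ = 10.0021 / (0.111 − 0.086) = 10.0021 / 0.025 = 400.0824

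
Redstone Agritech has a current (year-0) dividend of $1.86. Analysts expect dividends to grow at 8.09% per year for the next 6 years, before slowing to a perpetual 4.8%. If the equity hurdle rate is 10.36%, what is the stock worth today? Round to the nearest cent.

Two-stage DDM. Project D₁…D_6 at 0.0809, terminal growth 0.048, discount at r = 0.1036.
D_1 = 2.0105
D_2 = 2.1731
D_3 = 2.3489
D_4 = 2.5390
D_5 = 2.7444
D_6 = 2.9664
Terminal value at t=6: TV = D_7/(r−g) = 3.1088/(0.1036−0.048) = 55.9130
P₀ = 2.0105/(1+0.1036)^1 + 2.1731/(1+0.1036)^2 + 2.3489/(1+0.1036)^3 + 2.5390/(1+0.1036)^4 + 2.7444/(1+0.1036)^5 + 2.9664/(1+0.1036)^6 + 55.9130/(1+0.1036)^6 = 41.3323

$41.33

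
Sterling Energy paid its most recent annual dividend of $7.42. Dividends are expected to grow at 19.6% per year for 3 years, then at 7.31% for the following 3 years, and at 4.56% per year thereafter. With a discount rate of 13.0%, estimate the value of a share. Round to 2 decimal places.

$142.13

Three-stage DDM. Project D₁…D_6; terminal Gordon value at t=6 with g = 0.0456; discount at r = 0.13.
D_1 = 8.8743
D_2 = 10.6137
D_3 = 12.6940
D_4 = 13.6219
D_5 = 14.6177
D_6 = 15.6862
TV_6 = 16.4015/(0.13−0.0456) = 194.3306
P₀ = Σ Dₜ/(1+r)ᵗ + TV_6/(1+r)^6 = 142.1264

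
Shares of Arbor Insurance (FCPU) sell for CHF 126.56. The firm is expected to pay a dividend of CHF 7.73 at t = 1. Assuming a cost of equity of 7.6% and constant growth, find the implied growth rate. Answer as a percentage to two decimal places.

From P₀ = D₁/(r − g), the implied growth is g = r − D₁/P₀.
g = 0.076 − 7.73/126.56 = 0.076 − 0.06108 = 0.01492

1.49%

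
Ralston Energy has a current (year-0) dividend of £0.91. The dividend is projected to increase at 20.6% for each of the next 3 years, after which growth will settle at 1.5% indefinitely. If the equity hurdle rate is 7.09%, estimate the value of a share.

Two-stage DDM. Project D₁…D_3 at 0.206, terminal growth 0.015, discount at r = 0.0709.
D_1 = 1.0975
D_2 = 1.3235
D_3 = 1.5962
Terminal value at t=3: TV = D_4/(r−g) = 1.6201/(0.0709−0.015) = 28.9826
P₀ = 1.0975/(1+0.0709)^1 + 1.3235/(1+0.0709)^2 + 1.5962/(1+0.0709)^3 + 28.9826/(1+0.0709)^3 = 27.0774

£27.08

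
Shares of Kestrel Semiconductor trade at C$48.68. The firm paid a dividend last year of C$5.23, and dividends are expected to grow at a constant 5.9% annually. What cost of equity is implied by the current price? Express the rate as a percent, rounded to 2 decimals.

17.28%

Rearranging the constant-growth DDM: r = D₁/P₀ + g.
D₁ = 5.23 × (1 + 0.059) = 5.5386.
r = 5.5386 / 48.68 + 0.059 = 0.11378 + 0.059 = 0.17278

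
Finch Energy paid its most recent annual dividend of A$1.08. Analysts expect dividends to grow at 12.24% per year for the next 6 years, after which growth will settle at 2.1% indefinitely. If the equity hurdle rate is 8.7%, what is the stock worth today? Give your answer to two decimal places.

Two-stage DDM. Project D₁…D_6 at 0.1224, terminal growth 0.021, discount at r = 0.087.
D_1 = 1.2122
D_2 = 1.3606
D_3 = 1.5271
D_4 = 1.7140
D_5 = 1.9238
D_6 = 2.1593
Terminal value at t=6: TV = D_7/(r−g) = 2.2046/(0.087−0.021) = 33.4035
P₀ = 1.2122/(1+0.087)^1 + 1.3606/(1+0.087)^2 + 1.5271/(1+0.087)^3 + 1.7140/(1+0.087)^4 + 1.9238/(1+0.087)^5 + 2.1593/(1+0.087)^6 + 33.4035/(1+0.087)^6 = 27.5095

A$27.51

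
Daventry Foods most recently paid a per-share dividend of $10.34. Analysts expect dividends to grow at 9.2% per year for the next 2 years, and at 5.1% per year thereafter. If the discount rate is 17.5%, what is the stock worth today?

$94.24

Two-stage DDM. Project D₁…D_2 at 0.092, terminal growth 0.051, discount at r = 0.175.
D_1 = 11.2913
D_2 = 12.3301
Terminal value at t=2: TV = D_3/(r−g) = 12.9589/(0.175−0.051) = 104.5074
P₀ = 11.2913/(1+0.175)^1 + 12.3301/(1+0.175)^2 + 104.5074/(1+0.175)^2 = 94.2361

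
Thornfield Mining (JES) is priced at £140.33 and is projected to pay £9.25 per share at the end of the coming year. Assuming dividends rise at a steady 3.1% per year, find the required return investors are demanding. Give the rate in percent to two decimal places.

9.69%

Rearranging the constant-growth DDM: r = D₁/P₀ + g.
r = 9.2500 / 140.33 + 0.031 = 0.06592 + 0.031 = 0.09692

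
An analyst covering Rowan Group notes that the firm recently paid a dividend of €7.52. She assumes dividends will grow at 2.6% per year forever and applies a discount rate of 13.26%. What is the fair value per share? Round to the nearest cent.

€72.38

Gordon growth model: P₀ = D₁/(r − g). D₁ = 7.52 × (1 + 0.026) = 7.7155.
P₀ = 7.7155 / (0.1326 − 0.026) = 7.7155 / 0.1066 = 72.3782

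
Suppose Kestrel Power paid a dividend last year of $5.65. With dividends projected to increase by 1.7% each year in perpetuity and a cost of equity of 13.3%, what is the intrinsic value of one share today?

$49.53

Gordon growth model: P₀ = D₁/(r − g). D₁ = 5.65 × (1 + 0.017) = 5.7460.
P₀ = 5.7460 / (0.133 − 0.017) = 5.7460 / 0.116 = 49.5349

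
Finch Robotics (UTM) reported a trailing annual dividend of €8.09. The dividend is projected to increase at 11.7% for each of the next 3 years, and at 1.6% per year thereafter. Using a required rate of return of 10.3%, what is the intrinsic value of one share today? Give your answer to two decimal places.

€123.01

Two-stage DDM. Project D₁…D_3 at 0.117, terminal growth 0.016, discount at r = 0.103.
D_1 = 9.0365
D_2 = 10.0938
D_3 = 11.2748
Terminal value at t=3: TV = D_4/(r−g) = 11.4552/(0.103−0.016) = 131.6687
P₀ = 9.0365/(1+0.103)^1 + 10.0938/(1+0.103)^2 + 11.2748/(1+0.103)^3 + 131.6687/(1+0.103)^3 = 123.0110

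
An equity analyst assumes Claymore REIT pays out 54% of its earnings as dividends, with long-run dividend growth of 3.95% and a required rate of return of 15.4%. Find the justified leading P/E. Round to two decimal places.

4.72

Justified leading P/E = b/(r−g) = 0.54/(0.154−0.0395) = 4.7162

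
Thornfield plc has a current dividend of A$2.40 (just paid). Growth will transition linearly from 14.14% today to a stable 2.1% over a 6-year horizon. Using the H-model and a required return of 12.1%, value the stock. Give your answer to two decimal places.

H-model: P₀ = D₀[(1+g_L) + H(g_S−g_L)]/(r−g_L), with H = 6/2 = 3.
P₀ = 2.40 × [(1+0.021) + 3×(0.1414−0.021)] / (0.121−0.021)
   = 2.40 × 1.3822 / 0.1 = 33.1728

A$33.17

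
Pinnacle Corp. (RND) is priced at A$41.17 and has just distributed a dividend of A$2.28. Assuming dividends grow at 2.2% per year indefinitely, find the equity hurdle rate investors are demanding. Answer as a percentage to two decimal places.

7.86%

Rearranging the constant-growth DDM: r = D₁/P₀ + g.
D₁ = 2.28 × (1 + 0.022) = 2.3302.
r = 2.3302 / 41.17 + 0.022 = 0.05660 + 0.022 = 0.07860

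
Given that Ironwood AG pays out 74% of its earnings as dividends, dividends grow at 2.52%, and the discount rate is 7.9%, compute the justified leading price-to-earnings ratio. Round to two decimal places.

Justified leading P/E = b/(r−g) = 0.74/(0.079−0.0252) = 13.7546

13.75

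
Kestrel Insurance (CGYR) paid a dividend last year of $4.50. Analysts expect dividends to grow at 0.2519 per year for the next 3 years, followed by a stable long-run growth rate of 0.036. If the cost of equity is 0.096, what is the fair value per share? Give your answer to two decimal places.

$133.52

Two-stage DDM. Project D₁…D_3 at 0.2519, terminal growth 0.036, discount at r = 0.096.
D_1 = 5.6335
D_2 = 7.0526
D_3 = 8.8292
Terminal value at t=3: TV = D_4/(r−g) = 9.1471/(0.096−0.036) = 152.4509
P₀ = 5.6335/(1+0.096)^1 + 7.0526/(1+0.096)^2 + 8.8292/(1+0.096)^3 + 152.4509/(1+0.096)^3 = 133.5150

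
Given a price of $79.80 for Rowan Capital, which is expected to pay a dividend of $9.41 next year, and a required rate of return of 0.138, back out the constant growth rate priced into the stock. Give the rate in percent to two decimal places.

From P₀ = D₁/(r − g), the implied growth is g = r − D₁/P₀.
g = 0.138 − 9.41/79.80 = 0.138 − 0.11792 = 0.02008

2.01%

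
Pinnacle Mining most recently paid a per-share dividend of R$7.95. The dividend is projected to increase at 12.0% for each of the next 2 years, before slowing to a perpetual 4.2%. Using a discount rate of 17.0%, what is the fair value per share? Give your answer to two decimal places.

R$74.20

Two-stage DDM. Project D₁…D_2 at 0.12, terminal growth 0.042, discount at r = 0.17.
D_1 = 8.9040
D_2 = 9.9725
Terminal value at t=2: TV = D_3/(r−g) = 10.3913/(0.17−0.042) = 81.1822
P₀ = 8.9040/(1+0.17)^1 + 9.9725/(1+0.17)^2 + 81.1822/(1+0.17)^2 = 74.2000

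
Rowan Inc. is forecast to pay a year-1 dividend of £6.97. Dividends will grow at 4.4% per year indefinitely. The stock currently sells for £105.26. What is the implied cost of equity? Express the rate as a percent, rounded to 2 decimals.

Rearranging the constant-growth DDM: r = D₁/P₀ + g.
r = 6.9700 / 105.26 + 0.044 = 0.06622 + 0.044 = 0.11022

11.02%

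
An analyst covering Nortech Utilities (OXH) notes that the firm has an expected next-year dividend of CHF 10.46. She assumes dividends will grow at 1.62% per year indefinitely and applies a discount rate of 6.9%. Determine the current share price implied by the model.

Gordon growth model: P₀ = D₁/(r − g), with D₁ = 10.46 given directly.
P₀ = 10.4600 / (0.069 − 0.0162) = 10.4600 / 0.0528 = 198.1061

CHF 198.11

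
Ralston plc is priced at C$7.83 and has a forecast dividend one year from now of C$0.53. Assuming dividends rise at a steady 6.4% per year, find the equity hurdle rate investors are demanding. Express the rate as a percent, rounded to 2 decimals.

Rearranging the constant-growth DDM: r = D₁/P₀ + g.
r = 0.5300 / 7.83 + 0.064 = 0.06769 + 0.064 = 0.13169

13.17%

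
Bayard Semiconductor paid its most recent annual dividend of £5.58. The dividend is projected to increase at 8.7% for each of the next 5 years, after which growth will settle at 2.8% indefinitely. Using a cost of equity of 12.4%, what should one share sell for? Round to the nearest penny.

£75.81

Two-stage DDM. Project D₁…D_5 at 0.087, terminal growth 0.028, discount at r = 0.124.
D_1 = 6.0655
D_2 = 6.5932
D_3 = 7.1668
D_4 = 7.7903
D_5 = 8.4680
Terminal value at t=5: TV = D_6/(r−g) = 8.7051/(0.124−0.028) = 90.6784
P₀ = 6.0655/(1+0.124)^1 + 6.5932/(1+0.124)^2 + 7.1668/(1+0.124)^3 + 7.7903/(1+0.124)^4 + 8.4680/(1+0.124)^5 + 90.6784/(1+0.124)^5 = 75.8070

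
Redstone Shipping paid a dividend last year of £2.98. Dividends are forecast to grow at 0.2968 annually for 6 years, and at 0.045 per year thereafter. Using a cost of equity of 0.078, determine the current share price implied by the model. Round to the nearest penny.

£321.85

Two-stage DDM. Project D₁…D_6 at 0.2968, terminal growth 0.045, discount at r = 0.078.
D_1 = 3.8645
D_2 = 5.0114
D_3 = 6.4988
D_4 = 8.4277
D_5 = 10.9290
D_6 = 14.1728
Terminal value at t=6: TV = D_7/(r−g) = 14.8105/(0.078−0.045) = 448.8039
P₀ = 3.8645/(1+0.078)^1 + 5.0114/(1+0.078)^2 + 6.4988/(1+0.078)^3 + 8.4277/(1+0.078)^4 + 10.9290/(1+0.078)^5 + 14.1728/(1+0.078)^6 + 448.8039/(1+0.078)^6 = 321.8498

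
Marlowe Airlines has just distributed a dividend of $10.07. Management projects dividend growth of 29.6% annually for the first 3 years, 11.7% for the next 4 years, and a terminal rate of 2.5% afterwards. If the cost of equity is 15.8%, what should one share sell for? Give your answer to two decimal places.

Three-stage DDM. Project D₁…D_7; terminal Gordon value at t=7 with g = 0.025; discount at r = 0.158.
D_1 = 13.0507
D_2 = 16.9137
D_3 = 21.9202
D_4 = 24.4849
D_5 = 27.3496
D_6 = 30.5495
D_7 = 34.1238
TV_7 = 34.9769/(0.158−0.025) = 262.9840
P₀ = Σ Dₜ/(1+r)ᵗ + TV_7/(1+r)^7 = 183.8225

$183.82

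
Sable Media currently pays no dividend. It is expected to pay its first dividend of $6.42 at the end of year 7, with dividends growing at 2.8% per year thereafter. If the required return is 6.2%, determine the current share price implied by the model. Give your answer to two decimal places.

Deferred-dividend DDM. At t=6 the remaining stream is a growing perpetuity with first payment D_7 = 6.42.
V_6 = D_7/(r−g) = 6.42/(0.062−0.028) = 188.8235
P₀ = V_6/(1+r)^6 = 188.8235/(1+0.062)^6 = 131.6161

$131.62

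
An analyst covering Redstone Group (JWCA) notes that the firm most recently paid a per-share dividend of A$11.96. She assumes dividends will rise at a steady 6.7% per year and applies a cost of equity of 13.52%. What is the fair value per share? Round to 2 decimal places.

A$187.12

Gordon growth model: P₀ = D₁/(r − g). D₁ = 11.96 × (1 + 0.067) = 12.7613.
P₀ = 12.7613 / (0.1352 − 0.067) = 12.7613 / 0.0682 = 187.1161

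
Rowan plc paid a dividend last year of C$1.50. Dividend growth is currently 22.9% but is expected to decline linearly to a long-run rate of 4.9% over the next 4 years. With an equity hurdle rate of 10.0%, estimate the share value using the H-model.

C$41.44

H-model: P₀ = D₀[(1+g_L) + H(g_S−g_L)]/(r−g_L), with H = 4/2 = 2.
P₀ = 1.50 × [(1+0.049) + 2×(0.229−0.049)] / (0.1−0.049)
   = 1.50 × 1.4090 / 0.051 = 41.4412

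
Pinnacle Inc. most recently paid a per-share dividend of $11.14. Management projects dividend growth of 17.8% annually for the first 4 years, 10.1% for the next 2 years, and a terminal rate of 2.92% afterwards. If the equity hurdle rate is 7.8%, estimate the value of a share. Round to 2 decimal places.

$438.16

Three-stage DDM. Project D₁…D_6; terminal Gordon value at t=6 with g = 0.0292; discount at r = 0.078.
D_1 = 13.1229
D_2 = 15.4588
D_3 = 18.2105
D_4 = 21.4519
D_5 = 23.6186
D_6 = 26.0040
TV_6 = 26.7634/(0.078−0.0292) = 548.4297
P₀ = Σ Dₜ/(1+r)ᵗ + TV_6/(1+r)^6 = 438.1609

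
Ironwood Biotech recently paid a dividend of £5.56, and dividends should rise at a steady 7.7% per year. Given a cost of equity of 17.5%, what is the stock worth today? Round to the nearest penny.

Gordon growth model: P₀ = D₁/(r − g). D₁ = 5.56 × (1 + 0.077) = 5.9881.
P₀ = 5.9881 / (0.175 − 0.077) = 5.9881 / 0.098 = 61.1033

£61.10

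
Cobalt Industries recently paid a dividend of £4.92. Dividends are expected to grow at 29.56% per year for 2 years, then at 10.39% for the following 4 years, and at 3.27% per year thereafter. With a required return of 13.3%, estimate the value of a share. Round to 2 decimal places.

£95.88

Three-stage DDM. Project D₁…D_6; terminal Gordon value at t=6 with g = 0.0327; discount at r = 0.133.
D_1 = 6.3744
D_2 = 8.2586
D_3 = 9.1167
D_4 = 10.0639
D_5 = 11.1095
D_6 = 12.2638
TV_6 = 12.6649/(0.133−0.0327) = 126.2697
P₀ = Σ Dₜ/(1+r)ᵗ + TV_6/(1+r)^6 = 95.8756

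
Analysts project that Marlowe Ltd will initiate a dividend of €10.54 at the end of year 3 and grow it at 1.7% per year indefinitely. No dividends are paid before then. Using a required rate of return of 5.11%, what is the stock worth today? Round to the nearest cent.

€279.77

Deferred-dividend DDM. At t=2 the remaining stream is a growing perpetuity with first payment D_3 = 10.54.
V_2 = D_3/(r−g) = 10.54/(0.0511−0.017) = 309.0909
P₀ = V_2/(1+r)^2 = 309.0909/(1+0.0511)^2 = 279.7681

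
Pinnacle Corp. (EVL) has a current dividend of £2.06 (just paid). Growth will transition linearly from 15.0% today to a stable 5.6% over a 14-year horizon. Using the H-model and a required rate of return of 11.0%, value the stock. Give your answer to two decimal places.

£65.39

H-model: P₀ = D₀[(1+g_L) + H(g_S−g_L)]/(r−g_L), with H = 14/2 = 7.
P₀ = 2.06 × [(1+0.056) + 7×(0.15−0.056)] / (0.11−0.056)
   = 2.06 × 1.7140 / 0.054 = 65.3859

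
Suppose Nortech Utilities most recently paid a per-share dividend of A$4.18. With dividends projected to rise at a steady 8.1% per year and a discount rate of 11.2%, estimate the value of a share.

Gordon growth model: P₀ = D₁/(r − g). D₁ = 4.18 × (1 + 0.081) = 4.5186.
P₀ = 4.5186 / (0.112 − 0.081) = 4.5186 / 0.031 = 145.7606

A$145.76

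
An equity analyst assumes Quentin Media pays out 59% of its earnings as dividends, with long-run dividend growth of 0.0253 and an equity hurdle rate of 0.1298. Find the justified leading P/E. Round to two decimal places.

Justified leading P/E = b/(r−g) = 0.59/(0.1298−0.0253) = 5.6459

5.65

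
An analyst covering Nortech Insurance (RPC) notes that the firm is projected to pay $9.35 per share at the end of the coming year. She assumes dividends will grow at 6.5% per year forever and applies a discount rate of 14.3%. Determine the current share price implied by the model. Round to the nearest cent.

$119.87

Gordon growth model: P₀ = D₁/(r − g), with D₁ = 9.35 given directly.
P₀ = 9.3500 / (0.143 − 0.065) = 9.3500 / 0.078 = 119.8718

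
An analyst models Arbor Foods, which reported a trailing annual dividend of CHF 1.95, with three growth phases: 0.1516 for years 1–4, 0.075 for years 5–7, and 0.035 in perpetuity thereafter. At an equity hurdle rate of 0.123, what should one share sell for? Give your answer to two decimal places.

CHF 36.49

Three-stage DDM. Project D₁…D_7; terminal Gordon value at t=7 with g = 0.035; discount at r = 0.123.
D_1 = 2.2456
D_2 = 2.5861
D_3 = 2.9781
D_4 = 3.4296
D_5 = 3.6868
D_6 = 3.9633
D_7 = 4.2606
TV_7 = 4.4097/(0.123−0.035) = 50.1100
P₀ = Σ Dₜ/(1+r)ᵗ + TV_7/(1+r)^7 = 36.4878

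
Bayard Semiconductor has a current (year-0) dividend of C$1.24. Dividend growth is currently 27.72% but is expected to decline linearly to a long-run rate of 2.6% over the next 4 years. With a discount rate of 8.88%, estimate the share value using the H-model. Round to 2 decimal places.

H-model: P₀ = D₀[(1+g_L) + H(g_S−g_L)]/(r−g_L), with H = 4/2 = 2.
P₀ = 1.24 × [(1+0.026) + 2×(0.2772−0.026)] / (0.0888−0.026)
   = 1.24 × 1.5284 / 0.0628 = 30.1786

C$30.18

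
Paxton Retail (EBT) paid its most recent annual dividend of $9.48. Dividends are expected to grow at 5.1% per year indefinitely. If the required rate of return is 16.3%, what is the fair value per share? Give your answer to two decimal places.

$88.96

Gordon growth model: P₀ = D₁/(r − g). D₁ = 9.48 × (1 + 0.051) = 9.9635.
P₀ = 9.9635 / (0.163 − 0.051) = 9.9635 / 0.112 = 88.9596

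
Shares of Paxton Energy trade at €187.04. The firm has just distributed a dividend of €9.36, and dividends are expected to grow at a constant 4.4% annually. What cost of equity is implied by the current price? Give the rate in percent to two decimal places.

9.62%

Rearranging the constant-growth DDM: r = D₁/P₀ + g.
D₁ = 9.36 × (1 + 0.044) = 9.7718.
r = 9.7718 / 187.04 + 0.044 = 0.05224 + 0.044 = 0.09624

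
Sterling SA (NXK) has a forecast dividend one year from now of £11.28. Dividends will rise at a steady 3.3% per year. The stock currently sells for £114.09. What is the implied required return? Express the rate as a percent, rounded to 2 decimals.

Rearranging the constant-growth DDM: r = D₁/P₀ + g.
r = 11.2800 / 114.09 + 0.033 = 0.09887 + 0.033 = 0.13187

13.19%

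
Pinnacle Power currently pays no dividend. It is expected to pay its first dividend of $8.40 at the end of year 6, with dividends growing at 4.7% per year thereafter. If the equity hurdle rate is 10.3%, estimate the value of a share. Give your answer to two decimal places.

Deferred-dividend DDM. At t=5 the remaining stream is a growing perpetuity with first payment D_6 = 8.40.
V_5 = D_6/(r−g) = 8.40/(0.103−0.047) = 150.0000
P₀ = V_5/(1+r)^5 = 150.0000/(1+0.103)^5 = 91.8785

$91.88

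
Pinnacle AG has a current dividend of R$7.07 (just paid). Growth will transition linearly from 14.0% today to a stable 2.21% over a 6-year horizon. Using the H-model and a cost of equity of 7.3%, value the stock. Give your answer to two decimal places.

R$191.10

H-model: P₀ = D₀[(1+g_L) + H(g_S−g_L)]/(r−g_L), with H = 6/2 = 3.
P₀ = 7.07 × [(1+0.0221) + 3×(0.14−0.0221)] / (0.073−0.0221)
   = 7.07 × 1.3758 / 0.0509 = 191.0983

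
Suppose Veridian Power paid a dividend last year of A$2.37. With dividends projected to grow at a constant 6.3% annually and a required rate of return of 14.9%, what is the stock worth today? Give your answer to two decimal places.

Gordon growth model: P₀ = D₁/(r − g). D₁ = 2.37 × (1 + 0.063) = 2.5193.
P₀ = 2.5193 / (0.149 − 0.063) = 2.5193 / 0.086 = 29.2943

A$29.29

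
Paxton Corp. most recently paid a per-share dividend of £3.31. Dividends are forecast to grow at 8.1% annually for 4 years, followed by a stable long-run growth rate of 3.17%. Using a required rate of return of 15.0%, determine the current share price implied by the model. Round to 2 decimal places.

£33.91

Two-stage DDM. Project D₁…D_4 at 0.081, terminal growth 0.0317, discount at r = 0.15.
D_1 = 3.5781
D_2 = 3.8679
D_3 = 4.1812
D_4 = 4.5199
Terminal value at t=4: TV = D_5/(r−g) = 4.6632/(0.15−0.0317) = 39.4184
P₀ = 3.5781/(1+0.15)^1 + 3.8679/(1+0.15)^2 + 4.1812/(1+0.15)^3 + 4.5199/(1+0.15)^4 + 39.4184/(1+0.15)^4 = 33.9073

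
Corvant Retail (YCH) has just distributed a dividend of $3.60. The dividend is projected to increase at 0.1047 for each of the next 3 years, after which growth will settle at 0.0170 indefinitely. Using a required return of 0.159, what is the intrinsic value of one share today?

Two-stage DDM. Project D₁…D_3 at 0.1047, terminal growth 0.017, discount at r = 0.159.
D_1 = 3.9769
D_2 = 4.3933
D_3 = 4.8533
Terminal value at t=3: TV = D_4/(r−g) = 4.9358/(0.159−0.017) = 34.7591
P₀ = 3.9769/(1+0.159)^1 + 4.3933/(1+0.159)^2 + 4.8533/(1+0.159)^3 + 34.7591/(1+0.159)^3 = 32.1456

$32.15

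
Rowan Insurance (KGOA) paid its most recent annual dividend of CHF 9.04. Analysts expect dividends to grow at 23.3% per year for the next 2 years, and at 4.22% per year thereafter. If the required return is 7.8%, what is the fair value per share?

CHF 366.46

Two-stage DDM. Project D₁…D_2 at 0.233, terminal growth 0.0422, discount at r = 0.078.
D_1 = 11.1463
D_2 = 13.7434
Terminal value at t=2: TV = D_3/(r−g) = 14.3234/(0.078−0.0422) = 400.0945
P₀ = 11.1463/(1+0.078)^1 + 13.7434/(1+0.078)^2 + 400.0945/(1+0.078)^2 = 366.4569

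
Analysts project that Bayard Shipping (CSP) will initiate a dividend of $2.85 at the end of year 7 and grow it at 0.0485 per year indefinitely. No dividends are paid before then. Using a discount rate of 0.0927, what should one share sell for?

Deferred-dividend DDM. At t=6 the remaining stream is a growing perpetuity with first payment D_7 = 2.85.
V_6 = D_7/(r−g) = 2.85/(0.0927−0.0485) = 64.4796
P₀ = V_6/(1+r)^6 = 64.4796/(1+0.0927)^6 = 37.8806

$37.88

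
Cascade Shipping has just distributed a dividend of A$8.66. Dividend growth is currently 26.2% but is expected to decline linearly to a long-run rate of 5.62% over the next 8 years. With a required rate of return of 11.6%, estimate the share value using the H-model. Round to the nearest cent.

A$272.17

H-model: P₀ = D₀[(1+g_L) + H(g_S−g_L)]/(r−g_L), with H = 8/2 = 4.
P₀ = 8.66 × [(1+0.0562) + 4×(0.262−0.0562)] / (0.116−0.0562)
   = 8.66 × 1.8794 / 0.0598 = 272.1673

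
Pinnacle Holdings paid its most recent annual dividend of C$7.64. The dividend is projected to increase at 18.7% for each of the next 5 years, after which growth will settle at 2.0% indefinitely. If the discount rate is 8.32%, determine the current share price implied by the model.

Two-stage DDM. Project D₁…D_5 at 0.187, terminal growth 0.02, discount at r = 0.0832.
D_1 = 9.0687
D_2 = 10.7645
D_3 = 12.7775
D_4 = 15.1669
D_5 = 18.0031
Terminal value at t=5: TV = D_6/(r−g) = 18.3631/(0.0832−0.02) = 290.5561
P₀ = 9.0687/(1+0.0832)^1 + 10.7645/(1+0.0832)^2 + 12.7775/(1+0.0832)^3 + 15.1669/(1+0.0832)^4 + 18.0031/(1+0.0832)^5 + 290.5561/(1+0.0832)^5 = 245.5336

C$245.53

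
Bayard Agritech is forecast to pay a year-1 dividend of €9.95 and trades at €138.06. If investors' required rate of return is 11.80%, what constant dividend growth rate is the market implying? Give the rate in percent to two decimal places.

4.59%

From P₀ = D₁/(r − g), the implied growth is g = r − D₁/P₀.
g = 0.118 − 9.95/138.06 = 0.118 − 0.07207 = 0.04593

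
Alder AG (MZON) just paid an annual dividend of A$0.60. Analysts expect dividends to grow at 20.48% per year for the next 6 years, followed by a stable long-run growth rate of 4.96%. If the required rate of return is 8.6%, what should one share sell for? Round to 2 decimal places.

Two-stage DDM. Project D₁…D_6 at 0.2048, terminal growth 0.0496, discount at r = 0.086.
D_1 = 0.7229
D_2 = 0.8709
D_3 = 1.0493
D_4 = 1.2642
D_5 = 1.5231
D_6 = 1.8350
Terminal value at t=6: TV = D_7/(r−g) = 1.9260/(0.086−0.0496) = 52.9131
P₀ = 0.7229/(1+0.086)^1 + 0.8709/(1+0.086)^2 + 1.0493/(1+0.086)^3 + 1.2642/(1+0.086)^4 + 1.5231/(1+0.086)^5 + 1.8350/(1+0.086)^6 + 52.9131/(1+0.086)^6 = 37.5131

A$37.51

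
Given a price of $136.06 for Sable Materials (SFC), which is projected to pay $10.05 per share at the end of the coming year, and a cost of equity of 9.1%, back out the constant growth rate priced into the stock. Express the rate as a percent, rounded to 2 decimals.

1.71%

From P₀ = D₁/(r − g), the implied growth is g = r − D₁/P₀.
g = 0.091 − 10.05/136.06 = 0.091 − 0.07386 = 0.01714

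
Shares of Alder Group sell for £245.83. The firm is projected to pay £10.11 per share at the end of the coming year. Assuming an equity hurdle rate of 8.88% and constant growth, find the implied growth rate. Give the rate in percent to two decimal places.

From P₀ = D₁/(r − g), the implied growth is g = r − D₁/P₀.
g = 0.0888 − 10.11/245.83 = 0.0888 − 0.04113 = 0.04767

4.77%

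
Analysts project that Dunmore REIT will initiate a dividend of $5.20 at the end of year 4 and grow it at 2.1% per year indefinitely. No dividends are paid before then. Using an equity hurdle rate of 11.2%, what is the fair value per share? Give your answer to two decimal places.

Deferred-dividend DDM. At t=3 the remaining stream is a growing perpetuity with first payment D_4 = 5.20.
V_3 = D_4/(r−g) = 5.20/(0.112−0.021) = 57.1429
P₀ = V_3/(1+r)^3 = 57.1429/(1+0.112)^3 = 41.5573

$41.56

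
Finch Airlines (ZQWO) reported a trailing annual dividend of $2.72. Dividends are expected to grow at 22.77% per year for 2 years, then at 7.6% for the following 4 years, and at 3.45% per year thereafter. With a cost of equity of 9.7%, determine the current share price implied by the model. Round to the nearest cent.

Three-stage DDM. Project D₁…D_6; terminal Gordon value at t=6 with g = 0.0345; discount at r = 0.097.
D_1 = 3.3393
D_2 = 4.0997
D_3 = 4.4113
D_4 = 4.7465
D_5 = 5.1073
D_6 = 5.4954
TV_6 = 5.6850/(0.097−0.0345) = 90.9605
P₀ = Σ Dₜ/(1+r)ᵗ + TV_6/(1+r)^6 = 71.6311

$71.63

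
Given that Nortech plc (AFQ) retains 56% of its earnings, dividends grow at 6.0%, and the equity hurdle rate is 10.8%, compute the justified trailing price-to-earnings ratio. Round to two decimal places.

Payout ratio b = 1 − 0.56 = 0.44.
Justified trailing P/E = b(1+g)/(r−g) = 0.44×(1+0.06)/(0.108−0.06) = 9.7167

9.72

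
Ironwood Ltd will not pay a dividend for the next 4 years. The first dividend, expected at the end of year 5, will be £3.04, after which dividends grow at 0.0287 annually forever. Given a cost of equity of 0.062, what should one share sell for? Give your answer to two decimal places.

£71.77

Deferred-dividend DDM. At t=4 the remaining stream is a growing perpetuity with first payment D_5 = 3.04.
V_4 = D_5/(r−g) = 3.04/(0.062−0.0287) = 91.2913
P₀ = V_4/(1+r)^4 = 91.2913/(1+0.062)^4 = 71.7681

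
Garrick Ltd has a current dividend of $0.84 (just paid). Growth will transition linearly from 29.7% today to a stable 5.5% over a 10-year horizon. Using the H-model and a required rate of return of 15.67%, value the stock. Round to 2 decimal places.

H-model: P₀ = D₀[(1+g_L) + H(g_S−g_L)]/(r−g_L), with H = 10/2 = 5.
P₀ = 0.84 × [(1+0.055) + 5×(0.297−0.055)] / (0.1567−0.055)
   = 0.84 × 2.2650 / 0.1017 = 18.7080

$18.71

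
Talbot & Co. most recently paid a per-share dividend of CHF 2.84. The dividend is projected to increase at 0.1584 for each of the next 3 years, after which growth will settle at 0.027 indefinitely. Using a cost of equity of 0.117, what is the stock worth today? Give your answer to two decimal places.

Two-stage DDM. Project D₁…D_3 at 0.1584, terminal growth 0.027, discount at r = 0.117.
D_1 = 3.2899
D_2 = 3.8110
D_3 = 4.4146
Terminal value at t=3: TV = D_4/(r−g) = 4.5338/(0.117−0.027) = 50.3758
P₀ = 3.2899/(1+0.117)^1 + 3.8110/(1+0.117)^2 + 4.4146/(1+0.117)^3 + 50.3758/(1+0.117)^3 = 45.3135

CHF 45.31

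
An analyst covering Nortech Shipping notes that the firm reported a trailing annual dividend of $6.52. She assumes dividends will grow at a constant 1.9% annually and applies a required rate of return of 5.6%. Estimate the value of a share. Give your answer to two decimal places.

$179.56

Gordon growth model: P₀ = D₁/(r − g). D₁ = 6.52 × (1 + 0.019) = 6.6439.
P₀ = 6.6439 / (0.056 − 0.019) = 6.6439 / 0.037 = 179.5643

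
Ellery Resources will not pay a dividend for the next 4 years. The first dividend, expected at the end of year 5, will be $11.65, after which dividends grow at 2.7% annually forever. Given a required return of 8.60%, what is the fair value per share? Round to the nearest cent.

Deferred-dividend DDM. At t=4 the remaining stream is a growing perpetuity with first payment D_5 = 11.65.
V_4 = D_5/(r−g) = 11.65/(0.086−0.027) = 197.4576
P₀ = V_4/(1+r)^4 = 197.4576/(1+0.086)^4 = 141.9563

$141.96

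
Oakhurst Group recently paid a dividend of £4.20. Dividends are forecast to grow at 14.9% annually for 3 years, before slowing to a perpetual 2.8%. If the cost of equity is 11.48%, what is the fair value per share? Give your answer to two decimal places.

£67.85

Two-stage DDM. Project D₁…D_3 at 0.149, terminal growth 0.028, discount at r = 0.1148.
D_1 = 4.8258
D_2 = 5.5448
D_3 = 6.3710
Terminal value at t=3: TV = D_4/(r−g) = 6.5494/(0.1148−0.028) = 75.4541
P₀ = 4.8258/(1+0.1148)^1 + 5.5448/(1+0.1148)^2 + 6.3710/(1+0.1148)^3 + 75.4541/(1+0.1148)^3 = 67.8508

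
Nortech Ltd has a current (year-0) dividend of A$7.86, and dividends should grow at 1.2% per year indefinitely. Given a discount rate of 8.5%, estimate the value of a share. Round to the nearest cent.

A$108.96

Gordon growth model: P₀ = D₁/(r − g). D₁ = 7.86 × (1 + 0.012) = 7.9543.
P₀ = 7.9543 / (0.085 − 0.012) = 7.9543 / 0.073 = 108.9633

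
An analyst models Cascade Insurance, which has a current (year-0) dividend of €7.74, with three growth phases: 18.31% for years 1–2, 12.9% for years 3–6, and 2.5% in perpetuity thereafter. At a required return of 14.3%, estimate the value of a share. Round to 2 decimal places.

Three-stage DDM. Project D₁…D_6; terminal Gordon value at t=6 with g = 0.025; discount at r = 0.143.
D_1 = 9.1572
D_2 = 10.8339
D_3 = 12.2314
D_4 = 13.8093
D_5 = 15.5907
D_6 = 17.6019
TV_6 = 18.0420/(0.143−0.025) = 152.8979
P₀ = Σ Dₜ/(1+r)ᵗ + TV_6/(1+r)^6 = 117.0397

€117.04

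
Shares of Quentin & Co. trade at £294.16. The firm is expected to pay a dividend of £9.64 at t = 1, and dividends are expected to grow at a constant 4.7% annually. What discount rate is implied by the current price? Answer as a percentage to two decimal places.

7.98%

Rearranging the constant-growth DDM: r = D₁/P₀ + g.
r = 9.6400 / 294.16 + 0.047 = 0.03277 + 0.047 = 0.07977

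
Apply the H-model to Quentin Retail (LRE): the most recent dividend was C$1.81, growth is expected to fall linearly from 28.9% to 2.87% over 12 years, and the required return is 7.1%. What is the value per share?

C$110.85

H-model: P₀ = D₀[(1+g_L) + H(g_S−g_L)]/(r−g_L), with H = 12/2 = 6.
P₀ = 1.81 × [(1+0.0287) + 6×(0.289−0.0287)] / (0.071−0.0287)
   = 1.81 × 2.5905 / 0.0423 = 110.8465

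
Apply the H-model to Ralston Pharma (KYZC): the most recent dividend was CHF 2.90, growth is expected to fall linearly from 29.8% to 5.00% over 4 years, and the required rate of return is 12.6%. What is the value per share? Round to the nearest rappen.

CHF 58.99

H-model: P₀ = D₀[(1+g_L) + H(g_S−g_L)]/(r−g_L), with H = 4/2 = 2.
P₀ = 2.90 × [(1+0.05) + 2×(0.298−0.05)] / (0.126−0.05)
   = 2.90 × 1.5460 / 0.076 = 58.9921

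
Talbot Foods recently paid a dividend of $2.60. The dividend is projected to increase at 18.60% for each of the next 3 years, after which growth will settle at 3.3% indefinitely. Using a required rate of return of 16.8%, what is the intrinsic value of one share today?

$28.87

Two-stage DDM. Project D₁…D_3 at 0.186, terminal growth 0.033, discount at r = 0.168.
D_1 = 3.0836
D_2 = 3.6571
D_3 = 4.3374
Terminal value at t=3: TV = D_4/(r−g) = 4.4805/(0.168−0.033) = 33.1890
P₀ = 3.0836/(1+0.168)^1 + 3.6571/(1+0.168)^2 + 4.3374/(1+0.168)^3 + 33.1890/(1+0.168)^3 = 28.8717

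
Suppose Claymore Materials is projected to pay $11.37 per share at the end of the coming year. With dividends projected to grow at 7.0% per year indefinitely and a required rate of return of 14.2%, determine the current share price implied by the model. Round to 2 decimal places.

Gordon growth model: P₀ = D₁/(r − g), with D₁ = 11.37 given directly.
P₀ = 11.3700 / (0.142 − 0.07) = 11.3700 / 0.072 = 157.9167

$157.92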